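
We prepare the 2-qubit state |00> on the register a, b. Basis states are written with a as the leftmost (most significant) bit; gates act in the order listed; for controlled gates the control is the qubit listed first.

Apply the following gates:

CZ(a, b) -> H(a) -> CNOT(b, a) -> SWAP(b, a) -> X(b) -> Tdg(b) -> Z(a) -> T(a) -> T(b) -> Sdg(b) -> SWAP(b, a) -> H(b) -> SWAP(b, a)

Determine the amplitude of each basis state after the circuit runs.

After the circuit, the state carries amplitude 1/2 on |00>, -I/2 on |01>, 1/2 on |10>, -I/2 on |11>.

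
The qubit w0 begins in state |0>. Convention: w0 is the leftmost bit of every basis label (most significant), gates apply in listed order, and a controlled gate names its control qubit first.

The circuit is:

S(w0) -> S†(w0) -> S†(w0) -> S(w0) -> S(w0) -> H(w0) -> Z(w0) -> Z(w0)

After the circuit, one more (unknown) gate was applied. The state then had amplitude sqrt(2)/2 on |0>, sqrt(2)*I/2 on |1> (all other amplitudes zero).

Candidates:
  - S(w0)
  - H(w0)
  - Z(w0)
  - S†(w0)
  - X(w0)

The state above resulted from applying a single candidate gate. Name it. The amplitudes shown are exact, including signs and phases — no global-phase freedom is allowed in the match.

The unique candidate consistent with the amplitudes is S(w0).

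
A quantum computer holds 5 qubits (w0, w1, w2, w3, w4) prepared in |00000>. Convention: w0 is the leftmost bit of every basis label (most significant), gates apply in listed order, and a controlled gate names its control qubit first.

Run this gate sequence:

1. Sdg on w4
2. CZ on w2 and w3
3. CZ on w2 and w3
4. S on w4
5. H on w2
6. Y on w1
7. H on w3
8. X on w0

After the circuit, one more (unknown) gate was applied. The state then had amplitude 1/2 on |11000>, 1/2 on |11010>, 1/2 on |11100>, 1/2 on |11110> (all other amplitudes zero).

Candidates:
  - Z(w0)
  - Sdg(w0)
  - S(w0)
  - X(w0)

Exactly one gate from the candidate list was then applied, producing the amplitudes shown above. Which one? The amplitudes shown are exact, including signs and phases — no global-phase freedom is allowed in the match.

It was Sdg(w0) that produced the state shown.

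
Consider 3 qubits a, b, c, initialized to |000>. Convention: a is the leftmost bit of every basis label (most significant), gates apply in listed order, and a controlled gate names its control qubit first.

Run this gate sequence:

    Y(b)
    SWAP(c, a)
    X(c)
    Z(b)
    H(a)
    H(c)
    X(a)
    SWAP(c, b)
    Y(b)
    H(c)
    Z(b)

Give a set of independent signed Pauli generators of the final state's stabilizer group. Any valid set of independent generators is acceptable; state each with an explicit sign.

The stabilizer group can be generated by +XII, -IXI, -IIX, among other valid generating sets.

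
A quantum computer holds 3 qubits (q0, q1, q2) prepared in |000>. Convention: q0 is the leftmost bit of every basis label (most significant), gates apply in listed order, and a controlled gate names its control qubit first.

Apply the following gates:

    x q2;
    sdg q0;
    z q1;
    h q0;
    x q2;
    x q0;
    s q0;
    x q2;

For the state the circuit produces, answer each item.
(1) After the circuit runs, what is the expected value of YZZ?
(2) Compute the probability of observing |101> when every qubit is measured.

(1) In the final state, YZZ has expectation -1.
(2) The probability of measuring |101> is 1/2.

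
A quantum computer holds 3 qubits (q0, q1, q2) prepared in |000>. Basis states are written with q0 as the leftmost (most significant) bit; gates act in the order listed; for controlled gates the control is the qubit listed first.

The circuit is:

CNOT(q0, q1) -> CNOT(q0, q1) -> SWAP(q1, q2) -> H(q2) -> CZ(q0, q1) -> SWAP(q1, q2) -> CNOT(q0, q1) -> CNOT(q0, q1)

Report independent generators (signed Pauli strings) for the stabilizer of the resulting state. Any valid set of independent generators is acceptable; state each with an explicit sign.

The final state is stabilized by the group generated by +IXI, +ZII, +IIZ; other independent generating sets are equally valid.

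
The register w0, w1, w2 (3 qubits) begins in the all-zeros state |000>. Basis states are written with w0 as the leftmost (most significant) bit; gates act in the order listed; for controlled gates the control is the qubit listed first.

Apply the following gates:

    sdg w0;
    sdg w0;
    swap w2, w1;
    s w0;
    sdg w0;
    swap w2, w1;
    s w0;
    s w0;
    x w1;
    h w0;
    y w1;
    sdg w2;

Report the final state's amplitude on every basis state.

The resulting statevector has amplitude -sqrt(2)*I/2 on |000>, -sqrt(2)*I/2 on |100>, and 0 on every other basis state. Key observation: gates 1-8 undo each other exactly, leaving only the rest of the circuit to track.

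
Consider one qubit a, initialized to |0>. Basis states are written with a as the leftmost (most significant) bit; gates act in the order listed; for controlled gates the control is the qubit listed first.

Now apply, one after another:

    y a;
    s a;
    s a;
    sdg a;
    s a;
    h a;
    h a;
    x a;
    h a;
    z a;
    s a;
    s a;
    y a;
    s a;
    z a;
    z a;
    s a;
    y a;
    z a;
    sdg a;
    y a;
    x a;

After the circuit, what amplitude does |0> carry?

|0> carries amplitude -sqrt(2)/2 in the final state.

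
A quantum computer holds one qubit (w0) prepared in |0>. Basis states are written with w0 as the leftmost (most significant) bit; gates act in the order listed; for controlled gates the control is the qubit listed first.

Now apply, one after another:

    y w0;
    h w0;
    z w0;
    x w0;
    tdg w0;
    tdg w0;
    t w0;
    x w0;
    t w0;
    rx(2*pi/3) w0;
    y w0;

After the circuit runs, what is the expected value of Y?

The expectation value of Y is -1/2.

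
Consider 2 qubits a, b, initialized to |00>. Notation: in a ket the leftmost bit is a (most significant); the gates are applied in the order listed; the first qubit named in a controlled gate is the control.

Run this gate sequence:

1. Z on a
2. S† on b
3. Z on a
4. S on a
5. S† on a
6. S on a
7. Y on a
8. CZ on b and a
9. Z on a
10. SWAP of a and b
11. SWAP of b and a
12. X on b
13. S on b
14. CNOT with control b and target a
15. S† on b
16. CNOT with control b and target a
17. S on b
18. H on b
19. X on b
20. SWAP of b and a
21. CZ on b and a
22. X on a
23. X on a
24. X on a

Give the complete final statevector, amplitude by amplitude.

The final amplitudes are 0 on |00>, -sqrt(2)/2 on |01>, 0 on |10>, -sqrt(2)/2 on |11>.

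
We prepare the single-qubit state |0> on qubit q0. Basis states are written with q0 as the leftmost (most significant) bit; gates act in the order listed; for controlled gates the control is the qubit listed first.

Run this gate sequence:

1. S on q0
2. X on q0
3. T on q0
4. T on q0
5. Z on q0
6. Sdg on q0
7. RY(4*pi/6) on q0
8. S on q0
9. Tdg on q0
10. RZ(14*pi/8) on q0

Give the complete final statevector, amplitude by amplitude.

The resulting statevector has amplitude -sqrt(3)*exp(I*pi/8)/2 on |0>, exp(I*pi/8)/2 on |1>.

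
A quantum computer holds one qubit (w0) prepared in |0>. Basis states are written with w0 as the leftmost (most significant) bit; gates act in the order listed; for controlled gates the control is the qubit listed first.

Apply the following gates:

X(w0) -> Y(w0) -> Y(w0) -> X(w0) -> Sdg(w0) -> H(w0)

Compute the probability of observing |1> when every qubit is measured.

Outcome |1> occurs with probability 1/2.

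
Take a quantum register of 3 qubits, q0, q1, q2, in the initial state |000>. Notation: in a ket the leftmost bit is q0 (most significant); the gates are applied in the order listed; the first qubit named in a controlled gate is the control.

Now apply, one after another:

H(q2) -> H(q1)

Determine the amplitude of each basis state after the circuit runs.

The final amplitudes are 1/2 on |000>, 1/2 on |001>, 1/2 on |010>, 1/2 on |011>, 0 on |100>, 0 on |101>, 0 on |110>, 0 on |111>.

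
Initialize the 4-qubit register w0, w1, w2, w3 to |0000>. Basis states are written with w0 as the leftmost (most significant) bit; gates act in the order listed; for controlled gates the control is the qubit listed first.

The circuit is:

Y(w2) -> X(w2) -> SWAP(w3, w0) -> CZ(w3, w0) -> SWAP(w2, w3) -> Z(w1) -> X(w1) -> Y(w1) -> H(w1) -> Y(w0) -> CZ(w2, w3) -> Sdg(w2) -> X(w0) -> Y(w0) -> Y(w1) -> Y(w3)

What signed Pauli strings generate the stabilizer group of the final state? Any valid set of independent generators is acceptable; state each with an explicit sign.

The final state is stabilized by the group generated by -IXII, -ZIII, +IIZI, -IIIZ; other independent generating sets are equally valid.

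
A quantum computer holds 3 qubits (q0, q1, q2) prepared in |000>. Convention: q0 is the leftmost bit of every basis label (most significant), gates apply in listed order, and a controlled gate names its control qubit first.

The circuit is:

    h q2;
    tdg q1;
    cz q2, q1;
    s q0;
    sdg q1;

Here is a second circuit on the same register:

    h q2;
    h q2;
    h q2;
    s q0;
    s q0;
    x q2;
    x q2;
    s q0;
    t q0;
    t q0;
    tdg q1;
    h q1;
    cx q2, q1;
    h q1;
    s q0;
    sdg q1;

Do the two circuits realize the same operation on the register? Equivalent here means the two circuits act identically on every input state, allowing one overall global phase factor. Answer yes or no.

Yes: on every input state the two circuits agree up to one overall phase factor.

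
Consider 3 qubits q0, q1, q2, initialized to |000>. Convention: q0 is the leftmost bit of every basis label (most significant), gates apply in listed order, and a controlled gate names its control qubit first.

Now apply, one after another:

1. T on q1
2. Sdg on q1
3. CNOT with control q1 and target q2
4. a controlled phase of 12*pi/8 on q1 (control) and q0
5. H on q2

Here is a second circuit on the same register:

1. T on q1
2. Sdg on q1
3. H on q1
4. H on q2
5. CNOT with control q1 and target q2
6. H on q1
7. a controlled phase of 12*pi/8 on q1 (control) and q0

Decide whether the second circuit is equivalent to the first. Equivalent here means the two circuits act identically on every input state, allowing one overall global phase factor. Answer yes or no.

No — the two circuits implement different unitaries, even allowing a global phase.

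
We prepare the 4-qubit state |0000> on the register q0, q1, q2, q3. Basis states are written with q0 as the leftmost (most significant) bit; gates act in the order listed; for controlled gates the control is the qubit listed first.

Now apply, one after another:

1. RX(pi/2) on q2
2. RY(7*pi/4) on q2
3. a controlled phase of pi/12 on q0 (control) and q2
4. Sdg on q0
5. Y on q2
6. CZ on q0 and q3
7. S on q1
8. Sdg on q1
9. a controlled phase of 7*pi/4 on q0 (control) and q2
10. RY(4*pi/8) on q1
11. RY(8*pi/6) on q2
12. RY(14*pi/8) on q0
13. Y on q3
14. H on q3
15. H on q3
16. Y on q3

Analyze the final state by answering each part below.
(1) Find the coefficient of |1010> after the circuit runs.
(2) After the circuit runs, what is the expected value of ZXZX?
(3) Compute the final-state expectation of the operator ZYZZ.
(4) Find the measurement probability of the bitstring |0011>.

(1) The amplitude on |1010> is (1 - I)*(-sqrt(2) + 1 + sqrt(3)*(1 - I) + I + sqrt(6)*I)/16.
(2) The expectation value of ZXZX is 0.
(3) The expectation value of ZYZZ is 0.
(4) Outcome |0011> occurs with probability 0.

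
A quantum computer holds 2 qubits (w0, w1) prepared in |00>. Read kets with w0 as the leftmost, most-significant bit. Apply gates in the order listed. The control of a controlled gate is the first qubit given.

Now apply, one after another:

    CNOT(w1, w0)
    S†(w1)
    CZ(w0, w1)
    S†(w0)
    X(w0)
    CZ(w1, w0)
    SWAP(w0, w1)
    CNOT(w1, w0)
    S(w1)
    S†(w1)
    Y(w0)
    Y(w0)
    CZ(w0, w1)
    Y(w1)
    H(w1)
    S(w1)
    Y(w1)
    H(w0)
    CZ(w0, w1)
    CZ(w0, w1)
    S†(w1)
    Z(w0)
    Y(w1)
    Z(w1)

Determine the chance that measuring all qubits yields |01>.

The probability of measuring |01> is 1/4. Key observation: the block from step 9 through step 10 cancels to the identity and can be dropped.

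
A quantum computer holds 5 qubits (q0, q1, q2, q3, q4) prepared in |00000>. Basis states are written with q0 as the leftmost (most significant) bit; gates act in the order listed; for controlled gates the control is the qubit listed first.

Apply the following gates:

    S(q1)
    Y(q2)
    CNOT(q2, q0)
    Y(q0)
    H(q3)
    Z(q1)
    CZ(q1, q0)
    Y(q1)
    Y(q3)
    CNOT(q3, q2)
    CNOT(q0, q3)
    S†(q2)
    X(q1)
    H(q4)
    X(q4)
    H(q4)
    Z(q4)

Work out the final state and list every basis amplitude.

The resulting statevector has amplitude -sqrt(2)/2 on |00010>, -sqrt(2)*I/2 on |00100>, and 0 on every other basis state.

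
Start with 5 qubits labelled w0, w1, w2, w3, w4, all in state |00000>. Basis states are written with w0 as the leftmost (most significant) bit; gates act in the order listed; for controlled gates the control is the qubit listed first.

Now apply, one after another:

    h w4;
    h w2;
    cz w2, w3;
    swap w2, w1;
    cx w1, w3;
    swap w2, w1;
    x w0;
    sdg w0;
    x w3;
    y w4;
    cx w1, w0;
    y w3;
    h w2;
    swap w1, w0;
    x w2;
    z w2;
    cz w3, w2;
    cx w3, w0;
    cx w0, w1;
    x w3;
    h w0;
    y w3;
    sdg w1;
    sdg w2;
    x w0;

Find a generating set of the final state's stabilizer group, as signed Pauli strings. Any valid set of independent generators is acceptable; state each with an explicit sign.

The final state is stabilized by the group generated by +XIIZI, +ZXIYI, +IIYII, -IIIIX, -IZIZI; other independent generating sets are equally valid.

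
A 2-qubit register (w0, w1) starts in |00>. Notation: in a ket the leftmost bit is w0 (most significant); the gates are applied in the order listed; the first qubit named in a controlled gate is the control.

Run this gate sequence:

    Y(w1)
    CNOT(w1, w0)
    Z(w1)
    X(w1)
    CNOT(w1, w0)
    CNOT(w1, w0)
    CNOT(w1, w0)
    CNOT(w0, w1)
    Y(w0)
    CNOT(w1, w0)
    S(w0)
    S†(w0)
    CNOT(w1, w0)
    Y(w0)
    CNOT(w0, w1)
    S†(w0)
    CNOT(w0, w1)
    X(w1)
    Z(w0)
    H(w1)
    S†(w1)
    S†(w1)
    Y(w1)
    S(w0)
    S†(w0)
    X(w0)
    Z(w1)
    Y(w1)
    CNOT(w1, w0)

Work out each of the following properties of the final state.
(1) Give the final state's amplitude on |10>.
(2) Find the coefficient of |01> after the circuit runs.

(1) The amplitude on |10> is 0.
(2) The final state's coefficient on |01> equals 0.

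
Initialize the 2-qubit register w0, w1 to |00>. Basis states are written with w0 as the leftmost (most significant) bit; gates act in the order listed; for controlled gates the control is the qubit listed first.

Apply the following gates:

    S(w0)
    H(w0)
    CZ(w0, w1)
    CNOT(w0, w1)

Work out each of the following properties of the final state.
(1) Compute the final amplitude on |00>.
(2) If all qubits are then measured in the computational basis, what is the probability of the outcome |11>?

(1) The amplitude on |00> is sqrt(2)/2.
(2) Outcome |11> occurs with probability 1/2.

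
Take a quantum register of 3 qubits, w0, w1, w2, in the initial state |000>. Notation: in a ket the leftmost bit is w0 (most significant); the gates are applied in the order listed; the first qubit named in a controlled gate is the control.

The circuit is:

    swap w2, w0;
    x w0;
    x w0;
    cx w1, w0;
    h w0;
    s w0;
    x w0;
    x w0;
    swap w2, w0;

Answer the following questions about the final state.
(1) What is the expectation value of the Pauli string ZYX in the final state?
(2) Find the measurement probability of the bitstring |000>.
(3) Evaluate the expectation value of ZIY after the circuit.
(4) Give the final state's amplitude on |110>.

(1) The observable ZYX averages to 0.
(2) The probability of measuring |000> is 1/2.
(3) In the final state, ZIY has expectation 1.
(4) |110> carries amplitude 0 in the final state.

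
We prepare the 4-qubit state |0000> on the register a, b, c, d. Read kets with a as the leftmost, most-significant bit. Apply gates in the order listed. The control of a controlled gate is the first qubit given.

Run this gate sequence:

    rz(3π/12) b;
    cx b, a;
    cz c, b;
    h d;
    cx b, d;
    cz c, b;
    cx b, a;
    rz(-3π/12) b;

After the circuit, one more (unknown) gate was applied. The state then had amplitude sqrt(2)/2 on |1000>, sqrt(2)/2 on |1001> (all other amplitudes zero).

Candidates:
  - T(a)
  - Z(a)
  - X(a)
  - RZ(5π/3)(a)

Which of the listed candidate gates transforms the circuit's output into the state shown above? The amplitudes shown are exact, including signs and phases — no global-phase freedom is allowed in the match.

The applied gate was X(a).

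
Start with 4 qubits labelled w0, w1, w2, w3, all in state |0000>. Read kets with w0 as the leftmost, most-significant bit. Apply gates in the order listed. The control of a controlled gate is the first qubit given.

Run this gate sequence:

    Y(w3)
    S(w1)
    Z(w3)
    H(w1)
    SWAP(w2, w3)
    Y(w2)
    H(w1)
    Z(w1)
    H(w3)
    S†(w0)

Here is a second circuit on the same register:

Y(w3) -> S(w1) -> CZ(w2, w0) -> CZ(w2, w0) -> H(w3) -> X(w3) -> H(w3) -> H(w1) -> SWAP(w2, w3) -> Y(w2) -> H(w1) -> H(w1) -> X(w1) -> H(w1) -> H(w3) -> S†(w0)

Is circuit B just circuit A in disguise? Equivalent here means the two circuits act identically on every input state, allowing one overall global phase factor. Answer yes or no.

Yes, they are equivalent — the unitaries differ by at most a global phase.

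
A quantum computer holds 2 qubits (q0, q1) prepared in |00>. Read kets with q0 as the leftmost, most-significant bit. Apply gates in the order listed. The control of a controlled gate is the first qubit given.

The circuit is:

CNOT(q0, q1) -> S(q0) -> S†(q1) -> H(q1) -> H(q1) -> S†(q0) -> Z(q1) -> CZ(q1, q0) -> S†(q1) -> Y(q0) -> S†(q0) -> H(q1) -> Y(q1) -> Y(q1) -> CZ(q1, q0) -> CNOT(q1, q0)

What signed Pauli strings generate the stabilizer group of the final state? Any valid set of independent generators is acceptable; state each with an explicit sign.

The stabilizer group can be generated by -XX, -ZZ, among other valid generating sets.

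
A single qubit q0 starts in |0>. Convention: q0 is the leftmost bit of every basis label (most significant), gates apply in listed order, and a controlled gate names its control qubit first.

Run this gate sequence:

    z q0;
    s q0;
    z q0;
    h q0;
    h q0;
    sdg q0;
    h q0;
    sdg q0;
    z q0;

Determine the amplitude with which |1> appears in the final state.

The amplitude on |1> is sqrt(2)*I/2.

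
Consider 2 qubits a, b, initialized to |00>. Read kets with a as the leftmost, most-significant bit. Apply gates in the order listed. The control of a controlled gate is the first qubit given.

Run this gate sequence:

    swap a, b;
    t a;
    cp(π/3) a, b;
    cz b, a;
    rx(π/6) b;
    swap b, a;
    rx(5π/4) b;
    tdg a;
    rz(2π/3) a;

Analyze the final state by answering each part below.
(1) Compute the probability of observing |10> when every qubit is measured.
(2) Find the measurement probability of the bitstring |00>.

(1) The probability of measuring |10> is -sqrt(3)/8 - sqrt(2)/8 + sqrt(6)/16 + 1/4.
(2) Outcome |00> occurs with probability -sqrt(2)/8 - sqrt(6)/16 + sqrt(3)/8 + 1/4.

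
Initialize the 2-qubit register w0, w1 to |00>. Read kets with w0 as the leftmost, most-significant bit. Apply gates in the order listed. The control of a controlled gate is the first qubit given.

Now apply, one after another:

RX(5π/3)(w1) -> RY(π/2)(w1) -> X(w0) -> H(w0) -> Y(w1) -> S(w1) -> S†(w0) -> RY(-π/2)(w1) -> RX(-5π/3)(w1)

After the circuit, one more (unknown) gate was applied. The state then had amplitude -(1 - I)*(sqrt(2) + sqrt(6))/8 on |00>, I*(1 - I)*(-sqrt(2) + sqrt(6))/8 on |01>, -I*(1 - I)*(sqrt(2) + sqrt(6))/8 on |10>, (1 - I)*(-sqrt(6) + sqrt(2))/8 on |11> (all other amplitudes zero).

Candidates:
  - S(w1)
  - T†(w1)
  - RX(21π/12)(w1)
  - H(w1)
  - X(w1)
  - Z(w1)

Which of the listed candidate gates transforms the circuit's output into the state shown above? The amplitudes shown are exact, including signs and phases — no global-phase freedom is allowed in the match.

The unique candidate consistent with the amplitudes is X(w1).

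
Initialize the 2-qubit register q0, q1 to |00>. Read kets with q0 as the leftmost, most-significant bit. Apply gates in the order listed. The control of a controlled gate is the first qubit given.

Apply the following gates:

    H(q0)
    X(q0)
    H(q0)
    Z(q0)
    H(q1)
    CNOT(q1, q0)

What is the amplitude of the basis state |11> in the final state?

The amplitude on |11> is sqrt(2)/2.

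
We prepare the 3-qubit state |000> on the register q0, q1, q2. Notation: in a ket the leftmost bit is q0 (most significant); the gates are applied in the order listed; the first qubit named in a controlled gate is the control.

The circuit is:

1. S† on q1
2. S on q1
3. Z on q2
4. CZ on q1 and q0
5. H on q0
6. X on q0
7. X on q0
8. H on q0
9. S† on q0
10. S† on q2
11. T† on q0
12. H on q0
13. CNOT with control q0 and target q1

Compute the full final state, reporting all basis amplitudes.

The resulting statevector has amplitude sqrt(2)/2 on |000>, sqrt(2)/2 on |110>, and 0 on every other basis state. Key observation: steps 5-8 multiply out to the identity, so the circuit reduces to the remaining gates.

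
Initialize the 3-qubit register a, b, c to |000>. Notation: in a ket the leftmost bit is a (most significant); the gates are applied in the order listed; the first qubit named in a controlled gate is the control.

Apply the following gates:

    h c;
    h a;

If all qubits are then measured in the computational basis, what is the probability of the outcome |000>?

The probability of measuring |000> is 1/4.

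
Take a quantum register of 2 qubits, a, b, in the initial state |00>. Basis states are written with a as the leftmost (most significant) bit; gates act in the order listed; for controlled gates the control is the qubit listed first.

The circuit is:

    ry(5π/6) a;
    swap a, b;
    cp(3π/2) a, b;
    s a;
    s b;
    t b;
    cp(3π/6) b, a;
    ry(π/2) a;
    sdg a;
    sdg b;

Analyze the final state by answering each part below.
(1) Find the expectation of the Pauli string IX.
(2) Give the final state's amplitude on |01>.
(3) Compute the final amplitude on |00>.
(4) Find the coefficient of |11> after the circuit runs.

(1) In the final state, IX has expectation sqrt(2)/4.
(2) The final state's coefficient on |01> equals exp(I*pi/4)/4 + sqrt(3)*exp(I*pi/4)/4.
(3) The amplitude on |00> is -1/4 + sqrt(3)/4.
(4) |11> carries amplitude (-sqrt(3) - 1)*exp(3*I*pi/4)/4 in the final state.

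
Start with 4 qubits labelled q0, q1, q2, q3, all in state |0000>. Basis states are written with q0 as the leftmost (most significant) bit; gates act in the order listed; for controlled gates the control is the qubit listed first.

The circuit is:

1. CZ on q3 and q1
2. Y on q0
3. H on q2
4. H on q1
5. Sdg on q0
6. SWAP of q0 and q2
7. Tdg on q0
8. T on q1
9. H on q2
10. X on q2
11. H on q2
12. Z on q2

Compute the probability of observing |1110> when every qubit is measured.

The probability of measuring |1110> is 1/4. Key observation: gates 9-12 undo each other exactly, leaving only the rest of the circuit to track.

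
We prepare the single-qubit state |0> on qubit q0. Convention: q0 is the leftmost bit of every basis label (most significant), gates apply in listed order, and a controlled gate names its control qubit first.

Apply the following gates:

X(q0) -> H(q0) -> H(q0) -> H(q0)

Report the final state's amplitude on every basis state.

After the circuit, the state carries amplitude sqrt(2)/2 on |0>, -sqrt(2)/2 on |1>. Key observation: the block from step 2 through step 3 cancels to the identity and can be dropped.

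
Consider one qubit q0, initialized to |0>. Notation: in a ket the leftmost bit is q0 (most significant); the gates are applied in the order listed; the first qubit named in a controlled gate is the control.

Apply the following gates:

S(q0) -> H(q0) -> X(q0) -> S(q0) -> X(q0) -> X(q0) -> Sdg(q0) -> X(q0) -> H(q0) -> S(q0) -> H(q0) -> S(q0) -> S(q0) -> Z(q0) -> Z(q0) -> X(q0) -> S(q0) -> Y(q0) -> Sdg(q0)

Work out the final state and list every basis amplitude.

The final amplitudes are sqrt(2)/2 on |0>, -sqrt(2)/2 on |1>. Key observation: steps 2-9 multiply out to the identity, so the circuit reduces to the remaining gates.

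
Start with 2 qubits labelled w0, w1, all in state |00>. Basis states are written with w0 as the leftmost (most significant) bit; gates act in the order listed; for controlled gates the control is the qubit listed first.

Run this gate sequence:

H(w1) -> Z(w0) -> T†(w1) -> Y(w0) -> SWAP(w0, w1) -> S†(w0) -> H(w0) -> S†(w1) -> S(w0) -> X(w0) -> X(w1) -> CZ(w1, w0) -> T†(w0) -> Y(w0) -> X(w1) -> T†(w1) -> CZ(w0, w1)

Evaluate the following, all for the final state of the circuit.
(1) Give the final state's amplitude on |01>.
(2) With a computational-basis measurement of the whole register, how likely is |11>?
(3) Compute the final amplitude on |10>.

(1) The final state's coefficient on |01> equals -1/2 + exp(I*pi/4)/2.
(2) The probability of measuring |11> is sqrt(2)/4 + 1/2.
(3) |10> carries amplitude 0 in the final state.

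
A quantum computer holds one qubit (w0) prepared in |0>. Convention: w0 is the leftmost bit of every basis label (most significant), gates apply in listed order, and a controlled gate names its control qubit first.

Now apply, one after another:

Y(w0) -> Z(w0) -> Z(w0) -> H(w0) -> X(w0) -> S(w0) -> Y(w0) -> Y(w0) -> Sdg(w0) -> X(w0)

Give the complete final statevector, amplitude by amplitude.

After the circuit, the state carries amplitude sqrt(2)*I/2 on |0>, -sqrt(2)*I/2 on |1>. Key observation: steps 5-10 multiply out to the identity, so the circuit reduces to the remaining gates.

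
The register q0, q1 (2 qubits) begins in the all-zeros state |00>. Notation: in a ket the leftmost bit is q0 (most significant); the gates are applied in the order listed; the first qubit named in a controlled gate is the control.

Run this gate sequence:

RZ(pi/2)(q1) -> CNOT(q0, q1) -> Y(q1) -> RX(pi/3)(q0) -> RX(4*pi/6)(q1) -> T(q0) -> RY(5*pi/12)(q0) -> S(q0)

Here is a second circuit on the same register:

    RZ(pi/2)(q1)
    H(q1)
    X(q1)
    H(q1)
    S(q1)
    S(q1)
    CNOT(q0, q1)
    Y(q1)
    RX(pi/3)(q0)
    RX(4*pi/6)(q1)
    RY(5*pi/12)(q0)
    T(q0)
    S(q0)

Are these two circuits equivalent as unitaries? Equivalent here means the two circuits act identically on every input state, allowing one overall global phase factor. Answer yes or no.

No, they are not equivalent — no single phase factor reconciles the two unitaries.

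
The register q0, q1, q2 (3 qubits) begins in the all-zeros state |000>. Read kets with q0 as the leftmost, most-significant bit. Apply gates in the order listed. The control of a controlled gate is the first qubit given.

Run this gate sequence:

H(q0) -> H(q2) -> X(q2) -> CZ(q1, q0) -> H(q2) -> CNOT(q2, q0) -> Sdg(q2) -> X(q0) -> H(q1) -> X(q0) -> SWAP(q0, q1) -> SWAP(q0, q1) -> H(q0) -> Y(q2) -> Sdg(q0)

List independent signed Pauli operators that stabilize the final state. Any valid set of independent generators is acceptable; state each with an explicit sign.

One valid set of independent stabilizer generators is +IXI, +ZII, -IIZ (any independent generating set of the same group is equally correct).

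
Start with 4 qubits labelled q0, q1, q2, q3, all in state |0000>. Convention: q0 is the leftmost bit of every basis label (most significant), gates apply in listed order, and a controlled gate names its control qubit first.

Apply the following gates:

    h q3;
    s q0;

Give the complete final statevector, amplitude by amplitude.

The final amplitudes are sqrt(2)/2 on |0000>, sqrt(2)/2 on |0001>, and 0 on every other basis state.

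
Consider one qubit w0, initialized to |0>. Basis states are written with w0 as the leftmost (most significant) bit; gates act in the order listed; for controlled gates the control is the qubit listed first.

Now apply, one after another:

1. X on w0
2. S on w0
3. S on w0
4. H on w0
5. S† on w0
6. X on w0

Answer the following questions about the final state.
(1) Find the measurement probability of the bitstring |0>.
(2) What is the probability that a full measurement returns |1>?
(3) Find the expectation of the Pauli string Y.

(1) A full measurement returns |0> with probability 1/2.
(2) Outcome |1> occurs with probability 1/2.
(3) The observable Y averages to -1.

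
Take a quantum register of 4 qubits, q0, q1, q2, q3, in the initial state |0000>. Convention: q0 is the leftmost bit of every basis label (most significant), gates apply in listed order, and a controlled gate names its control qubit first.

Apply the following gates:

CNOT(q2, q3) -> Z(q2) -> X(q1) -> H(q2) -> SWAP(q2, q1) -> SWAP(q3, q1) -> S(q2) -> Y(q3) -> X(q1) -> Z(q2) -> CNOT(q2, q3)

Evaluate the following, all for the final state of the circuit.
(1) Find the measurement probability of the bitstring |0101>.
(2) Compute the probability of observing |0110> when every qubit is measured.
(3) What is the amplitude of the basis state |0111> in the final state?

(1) The probability of measuring |0101> is 0.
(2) A full measurement returns |0110> with probability 1/2.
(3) The amplitude on |0111> is -sqrt(2)/2.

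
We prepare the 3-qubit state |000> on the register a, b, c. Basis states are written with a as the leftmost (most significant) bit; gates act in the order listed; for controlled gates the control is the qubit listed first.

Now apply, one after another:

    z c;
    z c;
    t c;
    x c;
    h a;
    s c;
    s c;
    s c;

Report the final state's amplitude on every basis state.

The resulting statevector has amplitude -sqrt(2)*I/2 on |001>, -sqrt(2)*I/2 on |101>, and 0 on every other basis state.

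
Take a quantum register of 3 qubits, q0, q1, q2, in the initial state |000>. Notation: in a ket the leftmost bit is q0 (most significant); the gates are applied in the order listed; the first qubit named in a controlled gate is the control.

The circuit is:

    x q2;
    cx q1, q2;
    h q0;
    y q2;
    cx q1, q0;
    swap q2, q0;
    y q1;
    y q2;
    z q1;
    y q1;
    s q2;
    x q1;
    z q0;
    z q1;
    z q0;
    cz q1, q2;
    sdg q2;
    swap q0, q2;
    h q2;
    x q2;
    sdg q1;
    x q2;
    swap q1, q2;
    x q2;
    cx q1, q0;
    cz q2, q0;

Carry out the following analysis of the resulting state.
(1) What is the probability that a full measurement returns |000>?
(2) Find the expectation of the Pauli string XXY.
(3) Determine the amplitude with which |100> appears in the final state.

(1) Outcome |000> occurs with probability 1/4.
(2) The expectation value of XXY is 0.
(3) |100> carries amplitude I/2 in the final state.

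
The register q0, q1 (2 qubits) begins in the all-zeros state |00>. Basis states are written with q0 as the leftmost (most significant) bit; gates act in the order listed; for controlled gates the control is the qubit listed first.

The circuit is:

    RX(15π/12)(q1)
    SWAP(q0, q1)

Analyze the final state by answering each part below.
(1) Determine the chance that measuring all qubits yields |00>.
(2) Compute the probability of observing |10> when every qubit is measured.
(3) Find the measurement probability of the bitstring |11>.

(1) The probability of measuring |00> is 1/2 - sqrt(2)/4.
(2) The probability of measuring |10> is sqrt(2)/4 + 1/2.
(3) Outcome |11> occurs with probability 0.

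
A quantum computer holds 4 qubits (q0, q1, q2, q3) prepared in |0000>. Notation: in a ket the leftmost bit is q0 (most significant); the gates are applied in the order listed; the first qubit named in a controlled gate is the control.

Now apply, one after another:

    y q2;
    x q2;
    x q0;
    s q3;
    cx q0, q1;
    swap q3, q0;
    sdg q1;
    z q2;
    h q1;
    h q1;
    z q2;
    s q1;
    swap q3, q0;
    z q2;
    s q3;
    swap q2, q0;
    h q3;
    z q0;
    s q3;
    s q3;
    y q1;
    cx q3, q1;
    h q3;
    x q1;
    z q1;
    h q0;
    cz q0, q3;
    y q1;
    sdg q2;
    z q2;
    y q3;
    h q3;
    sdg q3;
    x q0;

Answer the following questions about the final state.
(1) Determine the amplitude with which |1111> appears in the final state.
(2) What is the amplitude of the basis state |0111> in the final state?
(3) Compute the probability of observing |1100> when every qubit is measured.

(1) |1111> carries amplitude 0 in the final state. Key observation: gates 6-13 undo each other exactly, leaving only the rest of the circuit to track.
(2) The amplitude on |0111> is -1/2.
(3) A full measurement returns |1100> with probability 0.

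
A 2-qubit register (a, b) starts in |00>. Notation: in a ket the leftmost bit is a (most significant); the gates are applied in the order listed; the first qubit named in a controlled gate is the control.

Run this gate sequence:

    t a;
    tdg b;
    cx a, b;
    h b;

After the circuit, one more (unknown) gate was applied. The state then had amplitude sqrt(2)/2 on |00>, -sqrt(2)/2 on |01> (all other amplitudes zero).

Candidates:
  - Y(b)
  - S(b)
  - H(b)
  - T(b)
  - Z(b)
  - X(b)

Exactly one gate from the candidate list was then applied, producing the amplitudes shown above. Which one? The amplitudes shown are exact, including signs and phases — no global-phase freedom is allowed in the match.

The unique candidate consistent with the amplitudes is Z(b).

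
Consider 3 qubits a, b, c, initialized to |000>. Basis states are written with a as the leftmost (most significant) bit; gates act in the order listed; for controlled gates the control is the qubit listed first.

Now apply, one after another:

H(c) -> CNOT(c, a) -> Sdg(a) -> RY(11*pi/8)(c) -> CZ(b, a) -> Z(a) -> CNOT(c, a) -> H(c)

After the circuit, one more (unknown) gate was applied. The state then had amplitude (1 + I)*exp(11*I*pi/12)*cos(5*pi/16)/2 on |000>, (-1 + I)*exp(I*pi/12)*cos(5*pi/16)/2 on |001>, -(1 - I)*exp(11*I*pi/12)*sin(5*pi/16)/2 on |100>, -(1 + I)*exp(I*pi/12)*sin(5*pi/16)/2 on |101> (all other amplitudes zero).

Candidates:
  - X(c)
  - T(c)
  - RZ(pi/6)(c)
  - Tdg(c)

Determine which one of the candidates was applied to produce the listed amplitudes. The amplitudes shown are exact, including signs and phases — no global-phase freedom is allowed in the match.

The unique candidate consistent with the amplitudes is RZ(pi/6)(c).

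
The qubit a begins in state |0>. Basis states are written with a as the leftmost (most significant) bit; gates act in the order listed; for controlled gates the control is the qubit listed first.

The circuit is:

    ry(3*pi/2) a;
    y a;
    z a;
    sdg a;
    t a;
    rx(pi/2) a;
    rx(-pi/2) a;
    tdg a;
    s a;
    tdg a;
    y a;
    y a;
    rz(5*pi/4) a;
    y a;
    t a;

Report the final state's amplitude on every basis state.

The final amplitudes are sqrt(2)*exp(3*I*pi/8)/2 on |0>, -sqrt(2)*exp(5*I*pi/8)/2 on |1>. Key observation: the block from step 4 through step 9 cancels to the identity and can be dropped.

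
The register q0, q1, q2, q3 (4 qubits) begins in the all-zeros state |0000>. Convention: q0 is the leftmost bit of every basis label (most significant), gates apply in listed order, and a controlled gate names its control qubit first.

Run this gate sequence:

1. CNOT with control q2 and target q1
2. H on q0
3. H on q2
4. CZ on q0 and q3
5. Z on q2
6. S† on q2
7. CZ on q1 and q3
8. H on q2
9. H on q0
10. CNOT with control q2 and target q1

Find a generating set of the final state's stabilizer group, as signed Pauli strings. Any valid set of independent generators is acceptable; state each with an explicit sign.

One valid set of independent stabilizer generators is -IXYI, +ZIII, +IZZI, +IIIZ (any independent generating set of the same group is equally correct).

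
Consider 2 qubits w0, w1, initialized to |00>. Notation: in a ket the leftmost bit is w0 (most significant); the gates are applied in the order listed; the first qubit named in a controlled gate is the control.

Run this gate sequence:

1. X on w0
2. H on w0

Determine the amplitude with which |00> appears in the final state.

The amplitude on |00> is sqrt(2)/2.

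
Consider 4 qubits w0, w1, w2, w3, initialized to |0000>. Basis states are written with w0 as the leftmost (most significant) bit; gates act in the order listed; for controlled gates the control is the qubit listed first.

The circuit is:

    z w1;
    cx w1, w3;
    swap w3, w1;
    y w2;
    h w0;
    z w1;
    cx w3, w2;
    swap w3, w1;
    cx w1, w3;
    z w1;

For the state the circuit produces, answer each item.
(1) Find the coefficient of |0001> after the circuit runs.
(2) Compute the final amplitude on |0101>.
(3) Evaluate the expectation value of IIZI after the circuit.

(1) The amplitude on |0001> is 0.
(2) |0101> carries amplitude 0 in the final state.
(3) The observable IIZI averages to -1.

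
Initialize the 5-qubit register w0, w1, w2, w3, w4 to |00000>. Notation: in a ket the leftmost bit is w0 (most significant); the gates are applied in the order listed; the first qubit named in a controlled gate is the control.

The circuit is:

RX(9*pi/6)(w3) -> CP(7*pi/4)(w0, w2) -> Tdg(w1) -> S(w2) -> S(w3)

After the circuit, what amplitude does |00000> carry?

The final state's coefficient on |00000> equals -sqrt(2)/2.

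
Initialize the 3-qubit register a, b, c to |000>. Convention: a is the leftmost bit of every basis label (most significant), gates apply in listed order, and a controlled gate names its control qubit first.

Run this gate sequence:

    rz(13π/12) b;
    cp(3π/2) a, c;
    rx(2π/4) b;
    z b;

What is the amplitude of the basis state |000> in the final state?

The amplitude on |000> is -sqrt(2)*exp(11*I*pi/24)/2.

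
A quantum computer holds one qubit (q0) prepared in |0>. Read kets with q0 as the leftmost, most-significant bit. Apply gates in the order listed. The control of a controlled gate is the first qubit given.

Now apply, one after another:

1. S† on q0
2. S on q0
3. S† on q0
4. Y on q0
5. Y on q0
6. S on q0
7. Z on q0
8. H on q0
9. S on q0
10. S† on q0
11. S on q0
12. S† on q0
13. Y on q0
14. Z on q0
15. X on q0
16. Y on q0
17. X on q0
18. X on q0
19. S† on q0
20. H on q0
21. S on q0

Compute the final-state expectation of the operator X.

The expectation value of X is 1.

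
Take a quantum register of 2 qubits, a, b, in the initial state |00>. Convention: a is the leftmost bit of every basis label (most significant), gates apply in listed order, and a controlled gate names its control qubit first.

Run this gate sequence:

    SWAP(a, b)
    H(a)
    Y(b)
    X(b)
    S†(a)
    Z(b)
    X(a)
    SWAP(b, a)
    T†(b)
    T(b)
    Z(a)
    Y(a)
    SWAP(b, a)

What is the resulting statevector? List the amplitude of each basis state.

After the circuit, the state carries amplitude 0 on |00>, sqrt(2)*I/2 on |01>, 0 on |10>, -sqrt(2)/2 on |11>.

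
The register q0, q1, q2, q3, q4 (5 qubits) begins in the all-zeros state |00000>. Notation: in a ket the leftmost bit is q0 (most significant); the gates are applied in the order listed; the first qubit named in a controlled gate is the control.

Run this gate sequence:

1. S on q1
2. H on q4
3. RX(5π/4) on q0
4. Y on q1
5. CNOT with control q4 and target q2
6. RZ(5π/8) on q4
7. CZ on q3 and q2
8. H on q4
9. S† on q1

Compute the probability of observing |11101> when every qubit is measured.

Outcome |11101> occurs with probability sqrt(2)/16 + 1/8.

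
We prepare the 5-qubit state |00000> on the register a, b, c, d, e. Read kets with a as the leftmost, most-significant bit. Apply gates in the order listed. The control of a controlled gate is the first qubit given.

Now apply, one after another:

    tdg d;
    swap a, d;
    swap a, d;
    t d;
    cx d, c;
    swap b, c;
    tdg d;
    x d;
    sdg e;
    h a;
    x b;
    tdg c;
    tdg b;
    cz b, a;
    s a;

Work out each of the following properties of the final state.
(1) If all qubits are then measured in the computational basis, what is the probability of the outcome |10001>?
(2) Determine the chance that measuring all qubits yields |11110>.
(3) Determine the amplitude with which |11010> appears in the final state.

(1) A full measurement returns |10001> with probability 0.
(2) A full measurement returns |11110> with probability 0.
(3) |11010> carries amplitude -sqrt(2)*exp(I*pi/4)/2 in the final state.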